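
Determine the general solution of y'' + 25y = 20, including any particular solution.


Homogeneous part: r² + 25 = 0 ⇒ r = ±5i, so y_h = C₁cos(5x) + C₂sin(5x).
Try constant y_p = A; plug in: 25A = 20 ⇒ A = 4/5.
General solution: y = C₁cos(5x) + C₂sin(5x) + 4/5.


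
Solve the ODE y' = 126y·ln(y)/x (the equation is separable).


Separate: dy/[y ln(y)] = 126 dx/x.
Substitute u = ln(y): du/u = 126 dx/x.
Integrate: ln|ln(y)| = 126ln|x| + C₀, hence ln(y) = C·x^126.


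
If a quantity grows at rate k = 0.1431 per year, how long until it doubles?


Exponential growth: P(t) = P₀ e^(0.1431t). Set P(t)/P₀ = 2: e^(0.1431t) = 2.
Solve: t = ln(2)/0.1431 ≈ 4.84 years.


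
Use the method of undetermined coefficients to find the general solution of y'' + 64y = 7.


Homogeneous part: r² + 64 = 0 ⇒ r = ±8i, so y_h = C₁cos(8x) + C₂sin(8x).
Try constant y_p = A; plug in: 64A = 7 ⇒ A = 7/64.
General solution: y = C₁cos(8x) + C₂sin(8x) + 7/64.


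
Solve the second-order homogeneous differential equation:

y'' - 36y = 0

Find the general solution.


Characteristic equation: r² - 36 = 0.
Factor: (r + 6)(r - 6) = 0 ⇒ r = -6, 6 (distinct real).
General solution: y = C₁e^(-6x) + C₂e^(6x).


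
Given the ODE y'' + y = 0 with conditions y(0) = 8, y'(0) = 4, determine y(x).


Characteristic roots of r² + 1 = 0 are ±1i, so y = C₁cos(x) + C₂sin(x).
Apply y(0) = 8: C₁ = 8. Differentiate and apply y'(0) = 4: 1·C₂ = 4, so C₂ = 4.
Particular solution: y = 8cos(x) + 4sin(x).


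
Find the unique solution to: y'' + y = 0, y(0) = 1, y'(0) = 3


Characteristic roots of r² + 1 = 0 are ±1i, so y = C₁cos(x) + C₂sin(x).
Apply y(0) = 1: C₁ = 1. Differentiate and apply y'(0) = 3: 1·C₂ = 3, so C₂ = 3.
Particular solution: y = cos(x) + 3sin(x).


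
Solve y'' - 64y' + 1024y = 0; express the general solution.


Characteristic equation: r² - 64r + 1024 = 0, i.e. (r - 32)² = 0.
Repeated root r = 32; include an x factor for the second linearly independent solution.
General solution: y = (C₁ + C₂x)e^(32x).


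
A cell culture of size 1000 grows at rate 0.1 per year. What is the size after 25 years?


The ODE dP/dt = 0.1P has solution P(t) = P(0)e^(0.1t).
Substitute P(0) = 1000 and t = 25: P(25) = 1000 e^(2.50) ≈ 12182.


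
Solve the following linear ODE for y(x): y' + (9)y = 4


P(x) = 9, Q(x) = 4; integrating factor μ = e^(9x).
(μ y)' = 4e^(9x) ⇒ μ y = (4/9)e^(9x) + C.
Divide by μ: y = 4/9 + Ce^(-9x).


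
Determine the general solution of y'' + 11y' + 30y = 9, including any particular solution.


Characteristic roots of r² + 11r + 30 = 0 are -5, -6.
y_h = C₁e^(-5x) + C₂e^(-6x).
Constant forcing; try y_p = A. Then 30A = 9 ⇒ A = 3/10.
General solution: y = C₁e^(-5x) + C₂e^(-6x) + 3/10.


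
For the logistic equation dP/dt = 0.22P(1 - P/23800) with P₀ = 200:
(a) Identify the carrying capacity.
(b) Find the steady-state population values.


Logistic ODE dP/dt = 0.22P(1 - P/23800) has equilibria where dP/dt = 0, i.e. P = 0 or P = 23800.
The coefficient (1 - P/K) = 0 when P = K, identifying K = 23800 as the carrying capacity.
(a) K = 23800; (b) equilibria P = 0 and P = 23800.


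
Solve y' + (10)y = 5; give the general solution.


P(x) = 10, Q(x) = 5; integrating factor μ = e^(10x).
(μ y)' = 5e^(10x) ⇒ μ y = (1/2)e^(10x) + C.
Divide by μ: y = 1/2 + Ce^(-10x).


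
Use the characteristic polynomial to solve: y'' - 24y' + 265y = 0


Characteristic equation: r² - 24r + 265 = 0.
Discriminant is negative; roots r = 12 ± 11i (complex conjugate pair).
General solution uses e^(α x)(C₁ cos(β x) + C₂ sin(β x)): y = e^(12x)(C₁cos(11x) + C₂sin(11x)).


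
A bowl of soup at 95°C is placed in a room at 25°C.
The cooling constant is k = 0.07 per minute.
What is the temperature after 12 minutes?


Newton's law: dT/dt = -k(T - T_a) has solution T(t) = T_a + (T₀ - T_a)e^(-kt).
Plug in T_a = 25, T₀ = 95, k = 0.07, t = 12: T(12) = 25 + (70)e^(-0.84) ≈ 55.2°C.


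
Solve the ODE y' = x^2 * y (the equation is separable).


Separate variables: dy/y = x^2 dx.
Integrate: ln|y| = (1/3)x^3 + C₀.
Exponentiate: y = Ce^((1/3)x^3).


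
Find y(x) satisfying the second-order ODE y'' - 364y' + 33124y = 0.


Characteristic equation: r² - 364r + 33124 = 0, i.e. (r - 182)² = 0.
Repeated root r = 182; include an x factor for the second linearly independent solution.
General solution: y = (C₁ + C₂x)e^(182x).


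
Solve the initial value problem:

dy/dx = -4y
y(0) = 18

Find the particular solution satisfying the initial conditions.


General solution of y' = -4y is y = Ce^(-4x).
Apply y(0) = 18: C = 18.
Particular solution: y = 18e^(-4x).


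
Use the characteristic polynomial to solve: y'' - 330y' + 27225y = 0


Characteristic equation: r² - 330r + 27225 = 0, i.e. (r - 165)² = 0.
Repeated root r = 165; include an x factor for the second linearly independent solution.
General solution: y = (C₁ + C₂x)e^(165x).


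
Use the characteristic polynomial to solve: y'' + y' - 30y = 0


Characteristic equation: r² + r - 30 = 0.
Factor: (r - 5)(r + 6) = 0 ⇒ r = 5, -6 (distinct real).
General solution: y = C₁e^(5x) + C₂e^(-6x).


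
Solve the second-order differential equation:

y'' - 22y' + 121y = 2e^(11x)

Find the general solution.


Characteristic polynomial (r - 11)² = 0; repeated root r = 11.
y_h = (C₁ + C₂x)e^(11x). Forcing matches the repeated root (resonance), so try y_p = Ax² e^(11x).
Substitute and solve for A: 2A = 2, so A = 1.
General solution: y = (C₁ + C₂x + x²)e^(11x).


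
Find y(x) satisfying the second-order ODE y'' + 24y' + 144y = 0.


Characteristic equation: r² + 24r + 144 = 0, i.e. (r + 12)² = 0.
Repeated root r = -12; include an x factor for the second linearly independent solution.
General solution: y = (C₁ + C₂x)e^(-12x).


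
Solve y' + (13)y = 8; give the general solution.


P(x) = 13, Q(x) = 8; integrating factor μ = e^(13x).
(μ y)' = 8e^(13x) ⇒ μ y = (8/13)e^(13x) + C.
Divide by μ: y = 8/13 + Ce^(-13x).


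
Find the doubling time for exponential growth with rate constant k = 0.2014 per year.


Exponential growth: P(t) = P₀ e^(0.2014t). Set P(t)/P₀ = 2: e^(0.2014t) = 2.
Solve: t = ln(2)/0.2014 ≈ 3.44 years.


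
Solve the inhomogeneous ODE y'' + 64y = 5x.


Homogeneous: r² + 64 = 0 ⇒ r = ±8i, y_h = C₁cos(8x) + C₂sin(8x).
Polynomial forcing; try y_p = Ax + B. Then y_p'' + 64 y_p = 64(Ax + B) = 5x, so B = 0 and A = 5/64.
General solution: y = C₁cos(8x) + C₂sin(8x) + (5/64)x.


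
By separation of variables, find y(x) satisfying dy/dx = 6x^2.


Integrate both sides with respect to x: y = ∫ 6x^2 dx = 2x^3 + C.


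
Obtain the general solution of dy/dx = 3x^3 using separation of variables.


Integrate both sides with respect to x: y = ∫ 3x^3 dx = (3/4)x^4 + C.


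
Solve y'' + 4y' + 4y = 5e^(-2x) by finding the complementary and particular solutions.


Characteristic polynomial (r + 2)² = 0; repeated root r = -2.
y_h = (C₁ + C₂x)e^(-2x). Forcing matches the repeated root (resonance), so try y_p = Ax² e^(-2x).
Substitute and solve for A: 2A = 5, so A = 5/2.
General solution: y = (C₁ + C₂x + (5/2)x²)e^(-2x).


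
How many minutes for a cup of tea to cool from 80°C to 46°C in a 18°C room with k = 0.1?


From T(t) = T_a + (T₀ - T_a)e^(-kt), set T(t) = 46:
(46 - 18) / (80 - 18) = e^(-0.1t), so t = -ln(0.452)/0.1 ≈ 7.9 minutes.


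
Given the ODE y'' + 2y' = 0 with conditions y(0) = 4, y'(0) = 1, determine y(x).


Characteristic roots of r² + 2r = 0 are 0, -2.
General solution y = c₁ + c₂ e^(-2x).
Apply y(0) = 4: c₁ + c₂ = 4. Apply y'(0) = 1: 0 c₁ - 2 c₂ = 1.
Solve: c₁ = 9/2, c₂ = -1/2.
Particular solution: y = 9/2 - (1/2)e^(-2x).


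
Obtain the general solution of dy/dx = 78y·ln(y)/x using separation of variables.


Separate: dy/[y ln(y)] = 78 dx/x.
Substitute u = ln(y): du/u = 78 dx/x.
Integrate: ln|ln(y)| = 78ln|x| + C₀, hence ln(y) = C·x^78.


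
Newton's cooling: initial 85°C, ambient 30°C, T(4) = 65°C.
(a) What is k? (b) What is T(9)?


Newton's law: T(t) = T_a + (T₀ - T_a)e^(-kt).
(a) Use T(4) = 65: (65 - 30)/(85 - 30) = e^(-k·4), so k = -ln(0.636)/4 ≈ 0.1130.
(b) Apply k to t = 9: T(9) = 30 + (55)e^(-1.017) ≈ 49.9°C.


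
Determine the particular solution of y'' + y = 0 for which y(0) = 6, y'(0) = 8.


Characteristic roots of r² + 1 = 0 are ±1i, so y = C₁cos(x) + C₂sin(x).
Apply y(0) = 6: C₁ = 6. Differentiate and apply y'(0) = 8: 1·C₂ = 8, so C₂ = 8.
Particular solution: y = 6cos(x) + 8sin(x).


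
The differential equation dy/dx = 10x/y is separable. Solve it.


Separate variables: y dy = 10x dx.
Integrate both sides: y²/2 = 5x^2 + C₀.
Multiply by 2: y² = 10x^2 + C.


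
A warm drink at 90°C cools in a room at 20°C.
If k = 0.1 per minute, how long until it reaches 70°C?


From T(t) = T_a + (T₀ - T_a)e^(-kt), set T(t) = 70:
(70 - 20) / (90 - 20) = e^(-0.1t), so t = -ln(0.714)/0.1 ≈ 3.4 minutes.


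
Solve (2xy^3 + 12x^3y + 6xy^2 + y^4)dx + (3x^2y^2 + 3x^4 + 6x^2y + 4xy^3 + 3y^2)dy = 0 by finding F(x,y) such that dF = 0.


Check exactness: ∂M/∂y = 6xy^2 + 12x^3 + 12xy + 4y^3 and ∂N/∂x = 6xy^2 + 12x^3 + 12xy + 4y^3; equal, so the equation is exact.
Integrate M with respect to x (treating y as constant): ∫M dx = x^2y^3 + 3x^4y + 3x^2y^2 + xy^4 + h(y).
Differentiate w.r.t. y and set equal to N: the x-dependent terms already match, leaving h'(y) = 3y^2. Integrate: h(y) = y^3.
So F(x,y) = x^2y^3 + 3x^4y + 3x^2y^2 + xy^4 + y^3.
General solution: x^2y^3 + 3x^4y + 3x^2y^2 + xy^4 + y^3 = C.


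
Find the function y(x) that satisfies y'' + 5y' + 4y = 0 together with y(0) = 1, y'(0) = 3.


Characteristic roots of r² + 5r + 4 = 0 are -4, -1.
General solution y = c₁ e^(-4x) + c₂ e^(-x).
Apply y(0) = 1: c₁ + c₂ = 1. Apply y'(0) = 3: -4 c₁ - 1 c₂ = 3.
Solve: c₁ = -4/3, c₂ = 7/3.
Particular solution: y = -(4/3)e^(-4x) + (7/3)e^(-x).


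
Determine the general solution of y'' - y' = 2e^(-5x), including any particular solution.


Characteristic roots of r² - r = 0 are 0, 1.
y_h = C₁ + C₂e^(x).
Forcing exponent -5 is not a characteristic root; try y_p = Ae^(-5x).
Substitute: A·(25 + (-1)·-5 + (0)) = A·30 = 2, so A = 1/15.
General solution: y = C₁ + C₂e^(x) + (1/15)e^(-5x).


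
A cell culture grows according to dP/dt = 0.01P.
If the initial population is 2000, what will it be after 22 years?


The ODE dP/dt = 0.01P has solution P(t) = P(0)e^(0.01t).
Substitute P(0) = 2000 and t = 22: P(22) = 2000 e^(0.22) ≈ 2492.


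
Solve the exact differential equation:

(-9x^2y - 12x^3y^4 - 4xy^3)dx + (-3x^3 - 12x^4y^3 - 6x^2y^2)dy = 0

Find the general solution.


Check exactness: ∂M/∂y = -9x^2 - 48x^3y^3 - 12xy^2 and ∂N/∂x = -9x^2 - 48x^3y^3 - 12xy^2; equal, so the equation is exact.
Integrate M with respect to x (treating y as constant): ∫M dx = -3x^3y - 3x^4y^4 - 2x^2y^3 + h(y).
Differentiate w.r.t. y and set equal to N: all terms match, so h'(y) = 0 and h is a constant absorbed into C.
General solution: -3x^3y - 3x^4y^4 - 2x^2y^3 = C.


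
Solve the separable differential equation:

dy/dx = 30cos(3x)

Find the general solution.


g(y) = 1, so integrate directly: y = ∫ 30cos(3x) dx = 10sin(3x) + C.


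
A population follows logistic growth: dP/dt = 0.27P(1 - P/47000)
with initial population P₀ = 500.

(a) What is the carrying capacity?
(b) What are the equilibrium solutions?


Logistic ODE dP/dt = 0.27P(1 - P/47000) has equilibria where dP/dt = 0, i.e. P = 0 or P = 47000.
The coefficient (1 - P/K) = 0 when P = K, identifying K = 47000 as the carrying capacity.
(a) K = 47000; (b) equilibria P = 0 and P = 47000.


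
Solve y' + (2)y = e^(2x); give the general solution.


P(x) = 2 ⇒ μ = e^(2x).
(μ y)' = e^(4x) ⇒ μ y = (1/4)e^(4x) + C.
Divide by μ: y = (1/4)e^(2x) + Ce^(-2x).


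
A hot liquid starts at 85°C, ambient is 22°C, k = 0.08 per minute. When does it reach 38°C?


From T(t) = T_a + (T₀ - T_a)e^(-kt), set T(t) = 38:
(38 - 22) / (85 - 22) = e^(-0.08t), so t = -ln(0.254)/0.08 ≈ 17.1 minutes.


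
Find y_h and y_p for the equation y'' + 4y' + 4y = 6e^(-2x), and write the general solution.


Characteristic polynomial (r + 2)² = 0; repeated root r = -2.
y_h = (C₁ + C₂x)e^(-2x). Forcing matches the repeated root (resonance), so try y_p = Ax² e^(-2x).
Substitute and solve for A: 2A = 6, so A = 3.
General solution: y = (C₁ + C₂x + 3x²)e^(-2x).


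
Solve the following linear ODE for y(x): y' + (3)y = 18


P(x) = 3, Q(x) = 18; integrating factor μ = e^(3x).
(μ y)' = 18e^(3x) ⇒ μ y = 6e^(3x) + C.
Divide by μ: y = 6 + Ce^(-3x).


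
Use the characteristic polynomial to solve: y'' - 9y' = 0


Characteristic equation: r² - 9r = 0.
Factor: (r - 9)(r - 0) = 0 ⇒ r = 9, 0 (distinct real).
General solution: y = C₁e^(9x) + C₂.


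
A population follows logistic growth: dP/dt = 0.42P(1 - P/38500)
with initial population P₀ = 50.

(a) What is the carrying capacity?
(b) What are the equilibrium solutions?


Logistic ODE dP/dt = 0.42P(1 - P/38500) has equilibria where dP/dt = 0, i.e. P = 0 or P = 38500.
The coefficient (1 - P/K) = 0 when P = K, identifying K = 38500 as the carrying capacity.
(a) K = 38500; (b) equilibria P = 0 and P = 38500.


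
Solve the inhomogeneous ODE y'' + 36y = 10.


Homogeneous part: r² + 36 = 0 ⇒ r = ±6i, so y_h = C₁cos(6x) + C₂sin(6x).
Try constant y_p = A; plug in: 36A = 10 ⇒ A = 5/18.
General solution: y = C₁cos(6x) + C₂sin(6x) + 5/18.


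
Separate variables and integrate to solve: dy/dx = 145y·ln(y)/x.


Separate: dy/[y ln(y)] = 145 dx/x.
Substitute u = ln(y): du/u = 145 dx/x.
Integrate: ln|ln(y)| = 145ln|x| + C₀, hence ln(y) = C·x^145.


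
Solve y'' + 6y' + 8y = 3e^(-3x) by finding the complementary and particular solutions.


Characteristic roots of r² + 6r + 8 = 0 are -2, -4.
y_h = C₁e^(-2x) + C₂e^(-4x).
Forcing exponent -3 is not a characteristic root; try y_p = Ae^(-3x).
Substitute: A·(9 + (6)·-3 + (8)) = A·-1 = 3, so A = -3.
General solution: y = C₁e^(-2x) + C₂e^(-4x) - 3e^(-3x).


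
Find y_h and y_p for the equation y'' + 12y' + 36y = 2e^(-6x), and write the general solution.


Characteristic polynomial (r + 6)² = 0; repeated root r = -6.
y_h = (C₁ + C₂x)e^(-6x). Forcing matches the repeated root (resonance), so try y_p = Ax² e^(-6x).
Substitute and solve for A: 2A = 2, so A = 1.
General solution: y = (C₁ + C₂x + x²)e^(-6x).


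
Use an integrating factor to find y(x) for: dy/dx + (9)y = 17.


P(x) = 9, Q(x) = 17; integrating factor μ = e^(9x).
(μ y)' = 17e^(9x) ⇒ μ y = (17/9)e^(9x) + C.
Divide by μ: y = 17/9 + Ce^(-9x).


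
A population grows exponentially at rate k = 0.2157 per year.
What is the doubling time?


Exponential growth: P(t) = P₀ e^(0.2157t). Set P(t)/P₀ = 2: e^(0.2157t) = 2.
Solve: t = ln(2)/0.2157 ≈ 3.21 years.


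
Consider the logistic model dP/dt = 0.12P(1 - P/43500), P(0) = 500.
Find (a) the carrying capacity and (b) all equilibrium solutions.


Logistic ODE dP/dt = 0.12P(1 - P/43500) has equilibria where dP/dt = 0, i.e. P = 0 or P = 43500.
The coefficient (1 - P/K) = 0 when P = K, identifying K = 43500 as the carrying capacity.
(a) K = 43500; (b) equilibria P = 0 and P = 43500.


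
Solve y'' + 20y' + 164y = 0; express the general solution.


Characteristic equation: r² + 20r + 164 = 0.
Discriminant is negative; roots r = -10 ± 8i (complex conjugate pair).
General solution uses e^(α x)(C₁ cos(β x) + C₂ sin(β x)): y = e^(-10x)(C₁cos(8x) + C₂sin(8x)).


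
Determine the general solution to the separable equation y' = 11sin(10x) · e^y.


Separate: e^(-y) dy = 11sin(10x) dx.
Integrate: -e^(-y) = -(11/10)cos(10x) + C₀.
Rearrange: e^(-y) = (11/10)cos(10x) + C.


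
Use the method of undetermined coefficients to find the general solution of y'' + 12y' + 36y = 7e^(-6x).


Characteristic polynomial (r + 6)² = 0; repeated root r = -6.
y_h = (C₁ + C₂x)e^(-6x). Forcing matches the repeated root (resonance), so try y_p = Ax² e^(-6x).
Substitute and solve for A: 2A = 7, so A = 7/2.
General solution: y = (C₁ + C₂x + (7/2)x²)e^(-6x).


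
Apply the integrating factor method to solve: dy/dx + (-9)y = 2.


P(x) = -9 ⇒ μ = e^(-9x).
(μ y)' = 2e^(-9x) ⇒ μ y = -(2/9)e^(-9x) + C.
Divide by μ: y = -2/9 + Ce^(9x).


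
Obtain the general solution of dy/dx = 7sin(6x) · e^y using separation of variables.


Separate: e^(-y) dy = 7sin(6x) dx.
Integrate: -e^(-y) = -(7/6)cos(6x) + C₀.
Rearrange: e^(-y) = (7/6)cos(6x) + C.


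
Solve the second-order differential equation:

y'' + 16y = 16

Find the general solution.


Homogeneous part: r² + 16 = 0 ⇒ r = ±4i, so y_h = C₁cos(4x) + C₂sin(4x).
Try constant y_p = A; plug in: 16A = 16 ⇒ A = 1.
General solution: y = C₁cos(4x) + C₂sin(4x) + 1.


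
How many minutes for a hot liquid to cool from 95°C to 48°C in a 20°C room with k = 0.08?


From T(t) = T_a + (T₀ - T_a)e^(-kt), set T(t) = 48:
(48 - 20) / (95 - 20) = e^(-0.08t), so t = -ln(0.373)/0.08 ≈ 12.3 minutes.


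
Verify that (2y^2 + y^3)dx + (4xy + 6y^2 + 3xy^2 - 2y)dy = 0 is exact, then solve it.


Check exactness: ∂M/∂y = 4y + 3y^2 and ∂N/∂x = 4y + 3y^2; equal, so the equation is exact.
Integrate M with respect to x (treating y as constant): ∫M dx = 2xy^2 + xy^3 + h(y).
Differentiate w.r.t. y and set equal to N: the x-dependent terms already match, leaving h'(y) = 6y^2 - 2y. Integrate: h(y) = 2y^3 - y^2.
So F(x,y) = 2xy^2 + 2y^3 + xy^3 - y^2.
General solution: 2xy^2 + 2y^3 + xy^3 - y^2 = C.


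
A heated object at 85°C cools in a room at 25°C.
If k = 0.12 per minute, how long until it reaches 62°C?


From T(t) = T_a + (T₀ - T_a)e^(-kt), set T(t) = 62:
(62 - 25) / (85 - 25) = e^(-0.12t), so t = -ln(0.617)/0.12 ≈ 4.0 minutes.


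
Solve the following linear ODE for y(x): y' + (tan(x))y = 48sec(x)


P(x) = tan(x) ⇒ μ = e^(∫tan(x)dx) = sec(x).
(sec(x) y)' = 48sec²(x) ⇒ sec(x) y = 48tan(x) + C.
Multiply by cos(x): y = 48sin(x) + C·cos(x).


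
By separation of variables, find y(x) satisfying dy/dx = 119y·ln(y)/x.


Separate: dy/[y ln(y)] = 119 dx/x.
Substitute u = ln(y): du/u = 119 dx/x.
Integrate: ln|ln(y)| = 119ln|x| + C₀, hence ln(y) = C·x^119.


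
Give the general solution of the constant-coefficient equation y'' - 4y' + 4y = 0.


Characteristic equation: r² - 4r + 4 = 0, i.e. (r - 2)² = 0.
Repeated root r = 2; include an x factor for the second linearly independent solution.
General solution: y = (C₁ + C₂x)e^(2x).


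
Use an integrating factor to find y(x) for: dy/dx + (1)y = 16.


P(x) = 1, Q(x) = 16; integrating factor μ = e^(x).
(μ y)' = 16e^(x) ⇒ μ y = 16e^(x) + C.
Divide by μ: y = 16 + Ce^(-x).


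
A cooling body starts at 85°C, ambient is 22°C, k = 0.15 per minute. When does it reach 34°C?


From T(t) = T_a + (T₀ - T_a)e^(-kt), set T(t) = 34:
(34 - 22) / (85 - 22) = e^(-0.15t), so t = -ln(0.190)/0.15 ≈ 11.1 minutes.


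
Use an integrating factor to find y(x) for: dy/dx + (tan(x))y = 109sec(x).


P(x) = tan(x) ⇒ μ = e^(∫tan(x)dx) = sec(x).
(sec(x) y)' = 109sec²(x) ⇒ sec(x) y = 109tan(x) + C.
Multiply by cos(x): y = 109sin(x) + C·cos(x).


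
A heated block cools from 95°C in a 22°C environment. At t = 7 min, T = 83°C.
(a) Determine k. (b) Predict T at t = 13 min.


Newton's law: T(t) = T_a + (T₀ - T_a)e^(-kt).
(a) Use T(7) = 83: (83 - 22)/(95 - 22) = e^(-k·7), so k = -ln(0.836)/7 ≈ 0.0257.
(b) Apply k to t = 13: T(13) = 22 + (73)e^(-0.334) ≈ 74.3°C.


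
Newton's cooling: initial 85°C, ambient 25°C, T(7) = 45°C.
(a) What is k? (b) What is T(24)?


Newton's law: T(t) = T_a + (T₀ - T_a)e^(-kt).
(a) Use T(7) = 45: (45 - 25)/(85 - 25) = e^(-k·7), so k = -ln(0.333)/7 ≈ 0.1569.
(b) Apply k to t = 24: T(24) = 25 + (60)e^(-3.767) ≈ 26.4°C.


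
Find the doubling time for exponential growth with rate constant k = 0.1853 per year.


Exponential growth: P(t) = P₀ e^(0.1853t). Set P(t)/P₀ = 2: e^(0.1853t) = 2.
Solve: t = ln(2)/0.1853 ≈ 3.74 years.


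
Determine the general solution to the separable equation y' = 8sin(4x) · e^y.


Separate: e^(-y) dy = 8sin(4x) dx.
Integrate: -e^(-y) = -2cos(4x) + C₀.
Rearrange: e^(-y) = 2cos(4x) + C.


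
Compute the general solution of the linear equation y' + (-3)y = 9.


P(x) = -3 ⇒ μ = e^(-3x).
(μ y)' = 9e^(-3x) ⇒ μ y = -3e^(-3x) + C.
Divide by μ: y = -3 + Ce^(3x).


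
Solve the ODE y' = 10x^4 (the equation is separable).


Integrate both sides with respect to x: y = ∫ 10x^4 dx = 2x^5 + C.


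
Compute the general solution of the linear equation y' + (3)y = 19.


P(x) = 3, Q(x) = 19; integrating factor μ = e^(3x).
(μ y)' = 19e^(3x) ⇒ μ y = (19/3)e^(3x) + C.
Divide by μ: y = 19/3 + Ce^(-3x).


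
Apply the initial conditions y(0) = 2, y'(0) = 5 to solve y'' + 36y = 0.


Characteristic roots of r² + 36 = 0 are ±6i, so y = C₁cos(6x) + C₂sin(6x).
Apply y(0) = 2: C₁ = 2. Differentiate and apply y'(0) = 5: 6·C₂ = 5, so C₂ = 5/6.
Particular solution: y = 2cos(6x) + (5/6)sin(6x).


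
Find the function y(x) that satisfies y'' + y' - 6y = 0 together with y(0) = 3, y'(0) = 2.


Characteristic roots of r² + r - 6 = 0 are 2, -3.
General solution y = c₁ e^(2x) + c₂ e^(-3x).
Apply y(0) = 3: c₁ + c₂ = 3. Apply y'(0) = 2: 2 c₁ - 3 c₂ = 2.
Solve: c₁ = 11/5, c₂ = 4/5.
Particular solution: y = (11/5)e^(2x) + (4/5)e^(-3x).


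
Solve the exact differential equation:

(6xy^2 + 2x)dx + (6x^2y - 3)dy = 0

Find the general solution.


Check exactness: ∂M/∂y = 12xy and ∂N/∂x = 12xy; equal, so the equation is exact.
Integrate M with respect to x (treating y as constant): ∫M dx = 3x^2y^2 + x^2 + h(y).
Differentiate w.r.t. y and set equal to N: the x-dependent terms already match, leaving h'(y) = -3. Integrate: h(y) = -3y.
So F(x,y) = 3x^2y^2 + x^2 - 3y.
General solution: 3x^2y^2 + x^2 - 3y = C.


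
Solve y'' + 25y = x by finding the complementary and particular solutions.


Homogeneous: r² + 25 = 0 ⇒ r = ±5i, y_h = C₁cos(5x) + C₂sin(5x).
Polynomial forcing; try y_p = Ax + B. Then y_p'' + 25 y_p = 25(Ax + B) = x, so B = 0 and A = 1/25.
General solution: y = C₁cos(5x) + C₂sin(5x) + (1/25)x.


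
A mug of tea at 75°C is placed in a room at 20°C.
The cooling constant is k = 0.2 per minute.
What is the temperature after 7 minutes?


Newton's law: dT/dt = -k(T - T_a) has solution T(t) = T_a + (T₀ - T_a)e^(-kt).
Plug in T_a = 20, T₀ = 75, k = 0.2, t = 7: T(7) = 20 + (55)e^(-1.40) ≈ 33.6°C.


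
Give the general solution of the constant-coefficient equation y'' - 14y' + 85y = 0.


Characteristic equation: r² - 14r + 85 = 0.
Discriminant is negative; roots r = 7 ± 6i (complex conjugate pair).
General solution uses e^(α x)(C₁ cos(β x) + C₂ sin(β x)): y = e^(7x)(C₁cos(6x) + C₂sin(6x)).


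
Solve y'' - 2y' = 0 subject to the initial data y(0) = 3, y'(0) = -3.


Characteristic roots of r² - 2r = 0 are 0, 2.
General solution y = c₁ + c₂ e^(2x).
Apply y(0) = 3: c₁ + c₂ = 3. Apply y'(0) = -3: 0 c₁ + 2 c₂ = -3.
Solve: c₁ = 9/2, c₂ = -3/2.
Particular solution: y = 9/2 - (3/2)e^(2x).


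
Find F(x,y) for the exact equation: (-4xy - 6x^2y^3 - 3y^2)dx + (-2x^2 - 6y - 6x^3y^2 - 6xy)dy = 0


Check exactness: ∂M/∂y = -4x - 18x^2y^2 - 6y and ∂N/∂x = -4x - 18x^2y^2 - 6y; equal, so the equation is exact.
Integrate M with respect to x (treating y as constant): ∫M dx = -2x^2y - 2x^3y^3 - 3xy^2 + h(y).
Differentiate w.r.t. y and set equal to N: the x-dependent terms already match, leaving h'(y) = -6y. Integrate: h(y) = -3y^2.
So F(x,y) = -2x^2y - 3y^2 - 2x^3y^3 - 3xy^2.
General solution: -2x^2y - 3y^2 - 2x^3y^3 - 3xy^2 = C.


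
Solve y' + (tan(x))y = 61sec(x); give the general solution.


P(x) = tan(x) ⇒ μ = e^(∫tan(x)dx) = sec(x).
(sec(x) y)' = 61sec²(x) ⇒ sec(x) y = 61tan(x) + C.
Multiply by cos(x): y = 61sin(x) + C·cos(x).


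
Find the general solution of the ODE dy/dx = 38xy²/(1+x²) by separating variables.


Separate: dy/y² = 38x/(1+x²) dx.
Integrate LHS: ∫ dy/y² = -1/y.
Integrate RHS via u = 1+x²: 19ln(1+x²) + C.
Result: -1/y = 19ln(1+x²) + C.


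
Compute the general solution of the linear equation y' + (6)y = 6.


P(x) = 6, Q(x) = 6; integrating factor μ = e^(6x).
(μ y)' = 6e^(6x) ⇒ μ y = e^(6x) + C.
Divide by μ: y = 1 + Ce^(-6x).


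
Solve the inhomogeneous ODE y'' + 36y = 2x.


Homogeneous: r² + 36 = 0 ⇒ r = ±6i, y_h = C₁cos(6x) + C₂sin(6x).
Polynomial forcing; try y_p = Ax + B. Then y_p'' + 36 y_p = 36(Ax + B) = 2x, so B = 0 and A = 1/18.
General solution: y = C₁cos(6x) + C₂sin(6x) + (1/18)x.


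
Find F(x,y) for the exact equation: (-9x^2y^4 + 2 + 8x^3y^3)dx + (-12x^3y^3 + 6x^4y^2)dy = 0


Check exactness: ∂M/∂y = -36x^2y^3 + 24x^3y^2 and ∂N/∂x = -36x^2y^3 + 24x^3y^2; equal, so the equation is exact.
Integrate M with respect to x (treating y as constant): ∫M dx = -3x^3y^4 + 2x + 2x^4y^3 + h(y).
Differentiate w.r.t. y and set equal to N: all terms match, so h'(y) = 0 and h is a constant absorbed into C.
General solution: -3x^3y^4 + 2x + 2x^4y^3 = C.


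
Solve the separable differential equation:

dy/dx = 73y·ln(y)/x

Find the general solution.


Separate: dy/[y ln(y)] = 73 dx/x.
Substitute u = ln(y): du/u = 73 dx/x.
Integrate: ln|ln(y)| = 73ln|x| + C₀, hence ln(y) = C·x^73.


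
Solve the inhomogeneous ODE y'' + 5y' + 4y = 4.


Characteristic roots of r² + 5r + 4 = 0 are -4, -1.
y_h = C₁e^(-4x) + C₂e^(-x).
Constant forcing; try y_p = A. Then 4A = 4 ⇒ A = 1.
General solution: y = C₁e^(-4x) + C₂e^(-x) + 1.


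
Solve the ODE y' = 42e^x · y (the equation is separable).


Separate variables: dy/y = 42e^x dx.
Integrate: ln|y| = 42e^x + C₀.
Exponentiate: y = Ce^(42e^x).


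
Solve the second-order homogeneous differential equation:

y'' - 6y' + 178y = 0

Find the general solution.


Characteristic equation: r² - 6r + 178 = 0.
Discriminant is negative; roots r = 3 ± 13i (complex conjugate pair).
General solution uses e^(α x)(C₁ cos(β x) + C₂ sin(β x)): y = e^(3x)(C₁cos(13x) + C₂sin(13x)).


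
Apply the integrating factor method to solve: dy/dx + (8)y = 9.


P(x) = 8, Q(x) = 9; integrating factor μ = e^(8x).
(μ y)' = 9e^(8x) ⇒ μ y = (9/8)e^(8x) + C.
Divide by μ: y = 9/8 + Ce^(-8x).


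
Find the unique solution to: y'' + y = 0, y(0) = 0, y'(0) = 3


Characteristic roots of r² + 1 = 0 are ±1i, so y = C₁cos(x) + C₂sin(x).
Apply y(0) = 0: C₁ = 0. Differentiate and apply y'(0) = 3: 1·C₂ = 3, so C₂ = 3.
Particular solution: y = 3sin(x).


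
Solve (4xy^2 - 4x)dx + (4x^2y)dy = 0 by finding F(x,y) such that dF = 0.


Check exactness: ∂M/∂y = 8xy and ∂N/∂x = 8xy; equal, so the equation is exact.
Integrate M with respect to x (treating y as constant): ∫M dx = 2x^2y^2 - 2x^2 + h(y).
Differentiate w.r.t. y and set equal to N: all terms match, so h'(y) = 0 and h is a constant absorbed into C.
General solution: 2x^2y^2 - 2x^2 = C.


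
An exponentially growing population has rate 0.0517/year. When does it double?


Exponential growth: P(t) = P₀ e^(0.0517t). Set P(t)/P₀ = 2: e^(0.0517t) = 2.
Solve: t = ln(2)/0.0517 ≈ 13.41 years.


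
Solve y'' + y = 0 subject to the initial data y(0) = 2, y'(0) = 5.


Characteristic roots of r² + 1 = 0 are ±1i, so y = C₁cos(x) + C₂sin(x).
Apply y(0) = 2: C₁ = 2. Differentiate and apply y'(0) = 5: 1·C₂ = 5, so C₂ = 5.
Particular solution: y = 2cos(x) + 5sin(x).


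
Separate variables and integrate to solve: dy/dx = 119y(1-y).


Separate: dy/[y(1-y)] = 119 dx.
Partial fractions: 1/[y(1-y)] = 1/y + 1/(1-y).
Integrate: ln|y/(1-y)| = 119x + C₀.
Solve for y: y = 1/(1 + Ce^(-119x)).


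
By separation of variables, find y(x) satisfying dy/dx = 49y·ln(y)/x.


Separate: dy/[y ln(y)] = 49 dx/x.
Substitute u = ln(y): du/u = 49 dx/x.
Integrate: ln|ln(y)| = 49ln|x| + C₀, hence ln(y) = C·x^49.


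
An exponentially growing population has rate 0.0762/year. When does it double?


Exponential growth: P(t) = P₀ e^(0.0762t). Set P(t)/P₀ = 2: e^(0.0762t) = 2.
Solve: t = ln(2)/0.0762 ≈ 9.10 years.


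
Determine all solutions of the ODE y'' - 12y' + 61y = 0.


Characteristic equation: r² - 12r + 61 = 0.
Discriminant is negative; roots r = 6 ± 5i (complex conjugate pair).
General solution uses e^(α x)(C₁ cos(β x) + C₂ sin(β x)): y = e^(6x)(C₁cos(5x) + C₂sin(5x)).


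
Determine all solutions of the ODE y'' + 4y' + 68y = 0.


Characteristic equation: r² + 4r + 68 = 0.
Discriminant is negative; roots r = -2 ± 8i (complex conjugate pair).
General solution uses e^(α x)(C₁ cos(β x) + C₂ sin(β x)): y = e^(-2x)(C₁cos(8x) + C₂sin(8x)).


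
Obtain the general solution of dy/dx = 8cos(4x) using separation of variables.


g(y) = 1, so integrate directly: y = ∫ 8cos(4x) dx = 2sin(4x) + C.


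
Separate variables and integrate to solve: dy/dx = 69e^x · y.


Separate variables: dy/y = 69e^x dx.
Integrate: ln|y| = 69e^x + C₀.
Exponentiate: y = Ce^(69e^x).


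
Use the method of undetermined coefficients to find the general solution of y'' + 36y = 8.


Homogeneous part: r² + 36 = 0 ⇒ r = ±6i, so y_h = C₁cos(6x) + C₂sin(6x).
Try constant y_p = A; plug in: 36A = 8 ⇒ A = 2/9.
General solution: y = C₁cos(6x) + C₂sin(6x) + 2/9.


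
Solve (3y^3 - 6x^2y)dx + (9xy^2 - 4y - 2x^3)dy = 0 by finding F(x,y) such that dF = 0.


Check exactness: ∂M/∂y = 9y^2 - 6x^2 and ∂N/∂x = 9y^2 - 6x^2; equal, so the equation is exact.
Integrate M with respect to x (treating y as constant): ∫M dx = 3xy^3 - 2x^3y + h(y).
Differentiate w.r.t. y and set equal to N: the x-dependent terms already match, leaving h'(y) = -4y. Integrate: h(y) = -2y^2.
So F(x,y) = 3xy^3 - 2y^2 - 2x^3y.
General solution: 3xy^3 - 2y^2 - 2x^3y = C.


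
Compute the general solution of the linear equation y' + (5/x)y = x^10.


P(x) = 5/x ⇒ μ = x^5.
(x^5 y)' = x^5·x^10 = x^15.
Integrate: x^5 y = x^16/(16) + C.
Solve for y: y = (1/16)x^11 + C/x^5.


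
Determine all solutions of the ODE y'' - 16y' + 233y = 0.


Characteristic equation: r² - 16r + 233 = 0.
Discriminant is negative; roots r = 8 ± 13i (complex conjugate pair).
General solution uses e^(α x)(C₁ cos(β x) + C₂ sin(β x)): y = e^(8x)(C₁cos(13x) + C₂sin(13x)).


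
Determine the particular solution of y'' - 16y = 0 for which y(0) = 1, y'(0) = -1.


Characteristic roots of r² - 16 = 0 are -4, 4.
General solution y = c₁ e^(-4x) + c₂ e^(4x).
Apply y(0) = 1: c₁ + c₂ = 1. Apply y'(0) = -1: -4 c₁ + 4 c₂ = -1.
Solve: c₁ = 5/8, c₂ = 3/8.
Particular solution: y = (5/8)e^(-4x) + (3/8)e^(4x).


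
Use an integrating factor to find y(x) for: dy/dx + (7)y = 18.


P(x) = 7, Q(x) = 18; integrating factor μ = e^(7x).
(μ y)' = 18e^(7x) ⇒ μ y = (18/7)e^(7x) + C.
Divide by μ: y = 18/7 + Ce^(-7x).


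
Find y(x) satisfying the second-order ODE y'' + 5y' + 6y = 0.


Characteristic equation: r² + 5r + 6 = 0.
Factor: (r + 3)(r + 2) = 0 ⇒ r = -3, -2 (distinct real).
General solution: y = C₁e^(-3x) + C₂e^(-2x).


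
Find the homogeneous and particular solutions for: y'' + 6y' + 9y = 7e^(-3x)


Characteristic polynomial (r + 3)² = 0; repeated root r = -3.
y_h = (C₁ + C₂x)e^(-3x). Forcing matches the repeated root (resonance), so try y_p = Ax² e^(-3x).
Substitute and solve for A: 2A = 7, so A = 7/2.
General solution: y = (C₁ + C₂x + (7/2)x²)e^(-3x).


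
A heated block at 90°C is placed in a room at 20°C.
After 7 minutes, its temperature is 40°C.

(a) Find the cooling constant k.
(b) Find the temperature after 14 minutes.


Newton's law: T(t) = T_a + (T₀ - T_a)e^(-kt).
(a) Use T(7) = 40: (40 - 20)/(90 - 20) = e^(-k·7), so k = -ln(0.286)/7 ≈ 0.1790.
(b) Apply k to t = 14: T(14) = 20 + (70)e^(-2.506) ≈ 25.7°C.


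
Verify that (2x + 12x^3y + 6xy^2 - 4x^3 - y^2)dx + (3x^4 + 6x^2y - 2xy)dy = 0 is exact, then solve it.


Check exactness: ∂M/∂y = 12x^3 + 12xy - 2y and ∂N/∂x = 12x^3 + 12xy - 2y; equal, so the equation is exact.
Integrate M with respect to x (treating y as constant): ∫M dx = x^2 + 3x^4y + 3x^2y^2 - x^4 - xy^2 + h(y).
Differentiate w.r.t. y and set equal to N: all terms match, so h'(y) = 0 and h is a constant absorbed into C.
General solution: x^2 + 3x^4y + 3x^2y^2 - x^4 - xy^2 = C.


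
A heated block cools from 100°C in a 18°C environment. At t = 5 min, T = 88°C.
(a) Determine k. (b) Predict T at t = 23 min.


Newton's law: T(t) = T_a + (T₀ - T_a)e^(-kt).
(a) Use T(5) = 88: (88 - 18)/(100 - 18) = e^(-k·5), so k = -ln(0.854)/5 ≈ 0.0316.
(b) Apply k to t = 23: T(23) = 18 + (82)e^(-0.728) ≈ 57.6°C.


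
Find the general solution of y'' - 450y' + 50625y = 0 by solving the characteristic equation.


Characteristic equation: r² - 450r + 50625 = 0, i.e. (r - 225)² = 0.
Repeated root r = 225; include an x factor for the second linearly independent solution.
General solution: y = (C₁ + C₂x)e^(225x).


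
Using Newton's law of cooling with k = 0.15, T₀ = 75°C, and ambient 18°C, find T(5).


Newton's law: dT/dt = -k(T - T_a) has solution T(t) = T_a + (T₀ - T_a)e^(-kt).
Plug in T_a = 18, T₀ = 75, k = 0.15, t = 5: T(5) = 18 + (57)e^(-0.75) ≈ 44.9°C.


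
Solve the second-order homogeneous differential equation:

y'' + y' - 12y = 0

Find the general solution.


Characteristic equation: r² + r - 12 = 0.
Factor: (r + 4)(r - 3) = 0 ⇒ r = -4, 3 (distinct real).
General solution: y = C₁e^(-4x) + C₂e^(3x).


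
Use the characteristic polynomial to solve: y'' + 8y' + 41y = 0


Characteristic equation: r² + 8r + 41 = 0.
Discriminant is negative; roots r = -4 ± 5i (complex conjugate pair).
General solution uses e^(α x)(C₁ cos(β x) + C₂ sin(β x)): y = e^(-4x)(C₁cos(5x) + C₂sin(5x)).


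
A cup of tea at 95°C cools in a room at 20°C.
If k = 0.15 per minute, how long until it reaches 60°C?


From T(t) = T_a + (T₀ - T_a)e^(-kt), set T(t) = 60:
(60 - 20) / (95 - 20) = e^(-0.15t), so t = -ln(0.533)/0.15 ≈ 4.2 minutes.


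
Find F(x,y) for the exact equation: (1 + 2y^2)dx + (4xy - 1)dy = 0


Check exactness: ∂M/∂y = 4y and ∂N/∂x = 4y; equal, so the equation is exact.
Integrate M with respect to x (treating y as constant): ∫M dx = x + 2xy^2 + h(y).
Differentiate w.r.t. y and set equal to N: the x-dependent terms already match, leaving h'(y) = -1. Integrate: h(y) = -y.
So F(x,y) = x + 2xy^2 - y.
General solution: x + 2xy^2 - y = C.


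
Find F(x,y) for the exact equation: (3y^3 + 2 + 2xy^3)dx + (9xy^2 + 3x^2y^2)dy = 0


Check exactness: ∂M/∂y = 9y^2 + 6xy^2 and ∂N/∂x = 9y^2 + 6xy^2; equal, so the equation is exact.
Integrate M with respect to x (treating y as constant): ∫M dx = 3xy^3 + 2x + x^2y^3 + h(y).
Differentiate w.r.t. y and set equal to N: all terms match, so h'(y) = 0 and h is a constant absorbed into C.
General solution: 3xy^3 + 2x + x^2y^3 = C.


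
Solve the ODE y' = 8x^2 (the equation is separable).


Integrate both sides with respect to x: y = ∫ 8x^2 dx = (8/3)x^3 + C.


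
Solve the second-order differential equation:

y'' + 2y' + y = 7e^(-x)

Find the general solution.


Characteristic polynomial (r + 1)² = 0; repeated root r = -1.
y_h = (C₁ + C₂x)e^(-x). Forcing matches the repeated root (resonance), so try y_p = Ax² e^(-x).
Substitute and solve for A: 2A = 7, so A = 7/2.
General solution: y = (C₁ + C₂x + (7/2)x²)e^(-x).


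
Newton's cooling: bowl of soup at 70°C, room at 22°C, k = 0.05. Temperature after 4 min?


Newton's law: dT/dt = -k(T - T_a) has solution T(t) = T_a + (T₀ - T_a)e^(-kt).
Plug in T_a = 22, T₀ = 70, k = 0.05, t = 4: T(4) = 22 + (48)e^(-0.20) ≈ 61.3°C.


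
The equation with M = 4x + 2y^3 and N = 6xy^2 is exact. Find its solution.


Check exactness: ∂M/∂y = 6y^2 and ∂N/∂x = 6y^2; equal, so the equation is exact.
Integrate M with respect to x (treating y as constant): ∫M dx = 2x^2 + 2xy^3 + h(y).
Differentiate w.r.t. y and set equal to N: all terms match, so h'(y) = 0 and h is a constant absorbed into C.
General solution: 2x^2 + 2xy^3 = C.


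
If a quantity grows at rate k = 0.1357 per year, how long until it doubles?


Exponential growth: P(t) = P₀ e^(0.1357t). Set P(t)/P₀ = 2: e^(0.1357t) = 2.
Solve: t = ln(2)/0.1357 ≈ 5.11 years.


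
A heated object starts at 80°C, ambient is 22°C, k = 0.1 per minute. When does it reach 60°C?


From T(t) = T_a + (T₀ - T_a)e^(-kt), set T(t) = 60:
(60 - 22) / (80 - 22) = e^(-0.1t), so t = -ln(0.655)/0.1 ≈ 4.2 minutes.


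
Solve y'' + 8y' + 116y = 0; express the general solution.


Characteristic equation: r² + 8r + 116 = 0.
Discriminant is negative; roots r = -4 ± 10i (complex conjugate pair).
General solution uses e^(α x)(C₁ cos(β x) + C₂ sin(β x)): y = e^(-4x)(C₁cos(10x) + C₂sin(10x)).


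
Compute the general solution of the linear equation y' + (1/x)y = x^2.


P(x) = 1/x ⇒ μ = x^1.
(x^1 y)' = x^1·x^2 = x^3.
Integrate: x^1 y = x^4/(4) + C.
Solve for y: y = (1/4)x^3 + C/x^1.


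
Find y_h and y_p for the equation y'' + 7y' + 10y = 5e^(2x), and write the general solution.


Characteristic roots of r² + 7r + 10 = 0 are -5, -2.
y_h = C₁e^(-5x) + C₂e^(-2x).
Forcing exponent 2 is not a characteristic root; try y_p = Ae^(2x).
Substitute: A·(4 + (7)·2 + (10)) = A·28 = 5, so A = 5/28.
General solution: y = C₁e^(-5x) + C₂e^(-2x) + (5/28)e^(2x).


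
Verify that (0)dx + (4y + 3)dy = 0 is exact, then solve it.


Check exactness: ∂M/∂y = 0 and ∂N/∂x = 0; equal, so the equation is exact.
Integrate M with respect to x (treating y as constant): ∫M dx = 0 + h(y).
Differentiate w.r.t. y and set equal to N: the x-dependent terms already match, leaving h'(y) = 4y + 3. Integrate: h(y) = 2y^2 + 3y.
So F(x,y) = 2y^2 + 3y.
General solution: 2y^2 + 3y = C.


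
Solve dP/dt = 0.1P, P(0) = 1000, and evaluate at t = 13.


The ODE dP/dt = 0.1P has solution P(t) = P(0)e^(0.1t).
Substitute P(0) = 1000 and t = 13: P(13) = 1000 e^(1.30) ≈ 3669.


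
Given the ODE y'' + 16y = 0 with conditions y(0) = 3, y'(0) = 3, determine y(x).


Characteristic roots of r² + 16 = 0 are ±4i, so y = C₁cos(4x) + C₂sin(4x).
Apply y(0) = 3: C₁ = 3. Differentiate and apply y'(0) = 3: 4·C₂ = 3, so C₂ = 3/4.
Particular solution: y = 3cos(4x) + (3/4)sin(4x).


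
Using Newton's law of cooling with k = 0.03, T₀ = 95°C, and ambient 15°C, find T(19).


Newton's law: dT/dt = -k(T - T_a) has solution T(t) = T_a + (T₀ - T_a)e^(-kt).
Plug in T_a = 15, T₀ = 95, k = 0.03, t = 19: T(19) = 15 + (80)e^(-0.57) ≈ 60.2°C.


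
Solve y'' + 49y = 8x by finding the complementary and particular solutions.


Homogeneous: r² + 49 = 0 ⇒ r = ±7i, y_h = C₁cos(7x) + C₂sin(7x).
Polynomial forcing; try y_p = Ax + B. Then y_p'' + 49 y_p = 49(Ax + B) = 8x, so B = 0 and A = 8/49.
General solution: y = C₁cos(7x) + C₂sin(7x) + (8/49)x.


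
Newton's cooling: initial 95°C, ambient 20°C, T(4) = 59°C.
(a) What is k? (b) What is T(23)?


Newton's law: T(t) = T_a + (T₀ - T_a)e^(-kt).
(a) Use T(4) = 59: (59 - 20)/(95 - 20) = e^(-k·4), so k = -ln(0.520)/4 ≈ 0.1635.
(b) Apply k to t = 23: T(23) = 20 + (75)e^(-3.760) ≈ 21.7°C.


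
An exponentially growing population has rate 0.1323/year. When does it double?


Exponential growth: P(t) = P₀ e^(0.1323t). Set P(t)/P₀ = 2: e^(0.1323t) = 2.
Solve: t = ln(2)/0.1323 ≈ 5.24 years.
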